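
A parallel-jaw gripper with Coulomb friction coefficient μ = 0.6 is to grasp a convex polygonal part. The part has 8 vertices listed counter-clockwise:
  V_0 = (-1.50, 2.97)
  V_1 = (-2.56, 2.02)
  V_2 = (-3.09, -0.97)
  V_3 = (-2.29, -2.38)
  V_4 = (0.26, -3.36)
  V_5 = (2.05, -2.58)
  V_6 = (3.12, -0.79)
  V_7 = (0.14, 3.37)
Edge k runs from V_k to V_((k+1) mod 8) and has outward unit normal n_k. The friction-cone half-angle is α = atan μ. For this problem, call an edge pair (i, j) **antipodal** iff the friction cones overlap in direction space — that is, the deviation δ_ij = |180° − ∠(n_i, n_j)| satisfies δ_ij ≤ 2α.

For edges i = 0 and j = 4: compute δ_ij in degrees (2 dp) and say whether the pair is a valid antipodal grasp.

α = atan 0.6 = 30.96°;  2α = 61.93°
edge 0: e_0 = (-1.06, -0.95);  n_0 = (-0.6674, +0.7447)
edge 4: e_4 = (+1.79, +0.78);  n_4 = (+0.3995, -0.9167)
∠(n_0, n_4) = 161.68°
δ = |180° − 161.68°| = 18.32°
18.32° ≤ 2α = 61.93°  →  valid

δ = 18.32°, valid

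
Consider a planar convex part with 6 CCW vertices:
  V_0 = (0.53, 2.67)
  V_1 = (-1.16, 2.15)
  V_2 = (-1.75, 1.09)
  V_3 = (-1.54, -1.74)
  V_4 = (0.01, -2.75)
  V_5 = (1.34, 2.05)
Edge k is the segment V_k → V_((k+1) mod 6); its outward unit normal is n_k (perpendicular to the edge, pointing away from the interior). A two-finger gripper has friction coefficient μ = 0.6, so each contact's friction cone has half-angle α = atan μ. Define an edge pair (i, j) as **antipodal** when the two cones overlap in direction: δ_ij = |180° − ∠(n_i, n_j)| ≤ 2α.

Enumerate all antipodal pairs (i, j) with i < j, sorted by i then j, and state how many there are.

α = atan 0.6 = 30.96°;  2α = 61.93°
n_0 = (-0.2941, +0.9558)
n_1 = (-0.8738, +0.4863)
n_2 = (-0.9973, -0.0740)
n_3 = (-0.5459, -0.8378)
n_4 = (+0.9637, -0.2670)
n_5 = (+0.6078, +0.7941)
  (0,1): δ = 136.20°  ·
  (0,2): δ = 102.86°  ·
  (0,3): δ = 50.19°  ✓
  (0,4): δ = 57.41°  ✓
  (0,5): δ = 125.47°  ·
  (1,2): δ = 146.66°  ·
  (1,3): δ = 93.99°  ·
  (1,4): δ = 13.61°  ✓
  (1,5): δ = 81.67°  ·
  (2,3): δ = 127.33°  ·
  (2,4): δ = 19.73°  ✓
  (2,5): δ = 48.32°  ✓
  (3,4): δ = 72.40°  ·
  (3,5): δ = 4.34°  ✓
  (4,5): δ = 111.94°  ·
antipodal pairs: 6

count = 6; pairs: (0,3), (0,4), (1,4), (2,4), (2,5), (3,5)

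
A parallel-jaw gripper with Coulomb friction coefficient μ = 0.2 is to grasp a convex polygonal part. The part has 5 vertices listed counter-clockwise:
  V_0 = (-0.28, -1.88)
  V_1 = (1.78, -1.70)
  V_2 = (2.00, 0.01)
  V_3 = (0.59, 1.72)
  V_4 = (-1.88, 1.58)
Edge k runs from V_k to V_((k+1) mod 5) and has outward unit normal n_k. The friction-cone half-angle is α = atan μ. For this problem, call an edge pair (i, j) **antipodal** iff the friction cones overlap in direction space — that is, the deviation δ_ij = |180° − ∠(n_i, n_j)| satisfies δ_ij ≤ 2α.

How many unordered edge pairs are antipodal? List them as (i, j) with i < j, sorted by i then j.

α = atan 0.2 = 11.31°;  2α = 22.62°
n_0 = (+0.0870, -0.9962)
n_1 = (+0.9918, -0.1276)
n_2 = (+0.7715, +0.6362)
n_3 = (-0.0566, +0.9984)
n_4 = (-0.9077, -0.4197)
  (0,1): δ = 102.32°  ·
  (0,2): δ = 55.49°  ·
  (0,3): δ = 1.75°  ✓
  (0,4): δ = 109.82°  ·
  (1,2): δ = 133.16°  ·
  (1,3): δ = 79.42°  ·
  (1,4): δ = 32.15°  ·
  (2,3): δ = 126.26°  ·
  (2,4): δ = 14.69°  ✓
  (3,4): δ = 68.43°  ·
antipodal pairs: 2

count = 2; pairs: (0,3), (2,4)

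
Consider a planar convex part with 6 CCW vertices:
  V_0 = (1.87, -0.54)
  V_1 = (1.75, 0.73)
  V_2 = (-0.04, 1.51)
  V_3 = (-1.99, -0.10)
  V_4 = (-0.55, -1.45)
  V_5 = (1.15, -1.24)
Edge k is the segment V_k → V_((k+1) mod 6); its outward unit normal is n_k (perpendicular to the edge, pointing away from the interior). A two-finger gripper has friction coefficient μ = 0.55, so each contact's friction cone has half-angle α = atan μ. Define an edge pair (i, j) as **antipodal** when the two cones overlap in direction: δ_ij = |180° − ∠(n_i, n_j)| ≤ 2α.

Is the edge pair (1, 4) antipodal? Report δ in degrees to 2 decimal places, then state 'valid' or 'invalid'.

δ = 30.59°, valid

α = atan 0.55 = 28.81°;  2α = 57.62°
edge 1: e_1 = (-1.79, +0.78);  n_1 = (+0.3995, +0.9167)
edge 4: e_4 = (+1.70, +0.21);  n_4 = (+0.1226, -0.9925)
∠(n_1, n_4) = 149.41°
δ = |180° − 149.41°| = 30.59°
30.59° ≤ 2α = 57.62°  →  valid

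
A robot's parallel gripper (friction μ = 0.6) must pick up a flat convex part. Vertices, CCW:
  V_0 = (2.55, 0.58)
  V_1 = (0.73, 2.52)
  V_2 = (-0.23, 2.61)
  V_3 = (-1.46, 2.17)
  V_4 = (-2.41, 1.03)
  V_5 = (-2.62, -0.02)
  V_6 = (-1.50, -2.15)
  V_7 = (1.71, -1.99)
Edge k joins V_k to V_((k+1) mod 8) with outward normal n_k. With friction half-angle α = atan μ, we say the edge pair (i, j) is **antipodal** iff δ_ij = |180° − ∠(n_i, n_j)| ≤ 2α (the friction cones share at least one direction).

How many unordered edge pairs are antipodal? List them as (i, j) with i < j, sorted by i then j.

α = atan 0.6 = 30.96°;  2α = 61.93°
n_0 = (+0.7293, +0.6842)
n_1 = (+0.0933, +0.9956)
n_2 = (-0.3368, +0.9416)
n_3 = (-0.7682, +0.6402)
n_4 = (-0.9806, +0.1961)
n_5 = (-0.8851, -0.4654)
n_6 = (+0.0498, -0.9988)
n_7 = (+0.9505, -0.3107)
  (0,1): δ = 138.53°  ·
  (0,2): δ = 113.49°  ·
  (0,3): δ = 82.98°  ·
  (0,4): δ = 54.48°  ✓
  (0,5): δ = 15.44°  ✓
  (0,6): δ = 49.68°  ✓
  (0,7): δ = 118.73°  ·
  (1,2): δ = 154.96°  ·
  (1,3): δ = 124.45°  ·
  (1,4): δ = 95.95°  ·
  (1,5): δ = 56.91°  ✓
  (1,6): δ = 8.21°  ✓
  (1,7): δ = 77.26°  ·
  (2,3): δ = 149.49°  ·
  (2,4): δ = 120.99°  ·
  (2,5): δ = 81.95°  ·
  (2,6): δ = 16.83°  ✓
  (2,7): δ = 52.22°  ✓
  (3,4): δ = 151.50°  ·
  (3,5): δ = 112.46°  ·
  (3,6): δ = 47.34°  ✓
  (3,7): δ = 21.71°  ✓
  (4,5): δ = 140.95°  ·
  (4,6): δ = 75.84°  ·
  (4,7): δ = 6.79°  ✓
  (5,6): δ = 114.88°  ·
  (5,7): δ = 45.84°  ✓
  (6,7): δ = 110.95°  ·
antipodal pairs: 11

count = 11; pairs: (0,4), (0,5), (0,6), (1,5), (1,6), (2,6), (2,7), (3,6), (3,7), (4,7), (5,7)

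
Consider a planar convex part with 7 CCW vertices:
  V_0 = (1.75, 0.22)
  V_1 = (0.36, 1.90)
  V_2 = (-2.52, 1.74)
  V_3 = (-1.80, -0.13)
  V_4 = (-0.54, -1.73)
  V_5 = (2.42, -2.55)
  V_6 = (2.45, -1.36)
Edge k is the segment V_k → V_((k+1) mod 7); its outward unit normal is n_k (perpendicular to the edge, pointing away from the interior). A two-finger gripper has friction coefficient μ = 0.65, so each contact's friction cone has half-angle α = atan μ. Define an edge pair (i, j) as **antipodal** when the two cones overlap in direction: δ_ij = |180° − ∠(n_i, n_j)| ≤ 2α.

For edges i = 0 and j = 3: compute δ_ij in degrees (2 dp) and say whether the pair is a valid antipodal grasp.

δ = 1.38°, valid

α = atan 0.65 = 33.02°;  2α = 66.05°
edge 0: e_0 = (-1.39, +1.68);  n_0 = (+0.7705, +0.6375)
edge 3: e_3 = (+1.26, -1.60);  n_3 = (-0.7856, -0.6187)
∠(n_0, n_3) = 178.62°
δ = |180° − 178.62°| = 1.38°
1.38° ≤ 2α = 66.05°  →  valid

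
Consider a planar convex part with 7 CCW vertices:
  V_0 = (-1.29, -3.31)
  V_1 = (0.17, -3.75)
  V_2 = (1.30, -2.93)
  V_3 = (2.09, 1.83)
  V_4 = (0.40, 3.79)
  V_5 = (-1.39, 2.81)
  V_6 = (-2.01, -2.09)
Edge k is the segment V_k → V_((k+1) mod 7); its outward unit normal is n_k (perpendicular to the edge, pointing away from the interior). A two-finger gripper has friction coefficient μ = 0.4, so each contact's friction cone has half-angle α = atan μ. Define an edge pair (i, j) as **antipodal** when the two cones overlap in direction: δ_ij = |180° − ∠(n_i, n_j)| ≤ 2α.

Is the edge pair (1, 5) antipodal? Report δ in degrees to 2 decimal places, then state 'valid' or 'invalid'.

δ = 46.82°, invalid

α = atan 0.4 = 21.80°;  2α = 43.60°
edge 1: e_1 = (+1.13, +0.82);  n_1 = (+0.5873, -0.8094)
edge 5: e_5 = (-0.62, -4.90);  n_5 = (-0.9921, +0.1255)
∠(n_1, n_5) = 133.18°
δ = |180° − 133.18°| = 46.82°
46.82° > 2α = 43.60°  →  invalid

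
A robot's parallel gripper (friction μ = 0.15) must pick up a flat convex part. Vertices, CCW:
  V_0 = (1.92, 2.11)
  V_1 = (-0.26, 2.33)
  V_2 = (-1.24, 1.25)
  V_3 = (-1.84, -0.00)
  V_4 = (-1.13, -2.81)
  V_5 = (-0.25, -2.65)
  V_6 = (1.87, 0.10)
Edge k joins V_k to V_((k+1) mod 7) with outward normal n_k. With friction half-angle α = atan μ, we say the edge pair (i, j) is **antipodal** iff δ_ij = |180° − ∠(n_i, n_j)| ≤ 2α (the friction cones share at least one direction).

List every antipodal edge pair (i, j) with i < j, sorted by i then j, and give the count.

count = 4; pairs: (0,4), (1,5), (2,5), (3,6)

α = atan 0.15 = 8.53°;  2α = 17.06°
n_0 = (+0.1004, +0.9949)
n_1 = (-0.7406, +0.6720)
n_2 = (-0.9015, +0.4327)
n_3 = (-0.9695, -0.2450)
n_4 = (+0.1789, -0.9839)
n_5 = (+0.7920, -0.6105)
n_6 = (+0.9997, -0.0249)
  (0,1): δ = 126.46°  ·
  (0,2): δ = 109.88°  ·
  (0,3): δ = 70.06°  ·
  (0,4): δ = 16.07°  ✓
  (0,5): δ = 58.13°  ·
  (0,6): δ = 94.34°  ·
  (1,2): δ = 163.42°  ·
  (1,3): δ = 123.60°  ·
  (1,4): δ = 37.47°  ·
  (1,5): δ = 4.59°  ✓
  (1,6): δ = 40.80°  ·
  (2,3): δ = 140.18°  ·
  (2,4): δ = 54.05°  ·
  (2,5): δ = 11.99°  ✓
  (2,6): δ = 24.22°  ·
  (3,4): δ = 93.88°  ·
  (3,5): δ = 51.81°  ·
  (3,6): δ = 15.61°  ✓
  (4,5): δ = 137.93°  ·
  (4,6): δ = 101.73°  ·
  (5,6): δ = 143.80°  ·
antipodal pairs: 4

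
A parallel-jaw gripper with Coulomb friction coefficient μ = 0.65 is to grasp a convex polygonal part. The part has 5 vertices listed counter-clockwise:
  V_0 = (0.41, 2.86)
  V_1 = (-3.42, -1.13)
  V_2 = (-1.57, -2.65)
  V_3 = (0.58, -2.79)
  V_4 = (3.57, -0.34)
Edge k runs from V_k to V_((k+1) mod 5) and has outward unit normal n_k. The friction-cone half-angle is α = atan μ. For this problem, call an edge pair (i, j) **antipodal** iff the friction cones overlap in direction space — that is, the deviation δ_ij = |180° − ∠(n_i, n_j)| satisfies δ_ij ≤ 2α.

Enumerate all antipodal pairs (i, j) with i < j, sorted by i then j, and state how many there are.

count = 4; pairs: (0,2), (0,3), (1,4), (2,4)

α = atan 0.65 = 33.02°;  2α = 66.05°
n_0 = (-0.7214, +0.6925)
n_1 = (-0.6348, -0.7727)
n_2 = (-0.0650, -0.9979)
n_3 = (+0.6338, -0.7735)
n_4 = (+0.7115, +0.7026)
  (0,1): δ = 85.58°  ·
  (0,2): δ = 49.90°  ✓
  (0,3): δ = 6.84°  ✓
  (0,4): δ = 88.47°  ·
  (1,2): δ = 144.32°  ·
  (1,3): δ = 101.26°  ·
  (1,4): δ = 5.95°  ✓
  (2,3): δ = 136.94°  ·
  (2,4): δ = 41.63°  ✓
  (3,4): δ = 84.69°  ·
antipodal pairs: 4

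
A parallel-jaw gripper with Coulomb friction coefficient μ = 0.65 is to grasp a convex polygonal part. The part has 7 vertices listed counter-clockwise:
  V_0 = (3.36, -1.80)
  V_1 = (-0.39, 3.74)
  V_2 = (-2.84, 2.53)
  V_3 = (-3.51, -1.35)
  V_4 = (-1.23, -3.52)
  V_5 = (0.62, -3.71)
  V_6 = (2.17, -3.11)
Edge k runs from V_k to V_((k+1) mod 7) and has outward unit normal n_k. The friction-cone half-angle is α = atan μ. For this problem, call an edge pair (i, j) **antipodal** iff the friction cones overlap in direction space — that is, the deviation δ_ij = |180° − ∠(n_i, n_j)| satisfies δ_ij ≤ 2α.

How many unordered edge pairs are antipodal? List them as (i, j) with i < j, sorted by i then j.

α = atan 0.65 = 33.02°;  2α = 66.05°
n_0 = (+0.8281, +0.5606)
n_1 = (-0.4428, +0.8966)
n_2 = (-0.9854, +0.1702)
n_3 = (-0.6894, -0.7244)
n_4 = (-0.1022, -0.9948)
n_5 = (+0.3610, -0.9326)
n_6 = (+0.7402, -0.6724)
  (0,1): δ = 97.81°  ·
  (0,2): δ = 43.89°  ✓
  (0,3): δ = 12.32°  ✓
  (0,4): δ = 50.04°  ✓
  (0,5): δ = 77.07°  ·
  (0,6): δ = 103.65°  ·
  (1,2): δ = 126.08°  ·
  (1,3): δ = 69.87°  ·
  (1,4): δ = 32.15°  ✓
  (1,5): δ = 5.12°  ✓
  (1,6): δ = 21.46°  ✓
  (2,3): δ = 123.79°  ·
  (2,4): δ = 86.07°  ·
  (2,5): δ = 59.04°  ✓
  (2,6): δ = 32.45°  ✓
  (3,4): δ = 142.28°  ·
  (3,5): δ = 115.25°  ·
  (3,6): δ = 88.67°  ·
  (4,5): δ = 152.97°  ·
  (4,6): δ = 126.39°  ·
  (5,6): δ = 153.41°  ·
antipodal pairs: 8

count = 8; pairs: (0,2), (0,3), (0,4), (1,4), (1,5), (1,6), (2,5), (2,6)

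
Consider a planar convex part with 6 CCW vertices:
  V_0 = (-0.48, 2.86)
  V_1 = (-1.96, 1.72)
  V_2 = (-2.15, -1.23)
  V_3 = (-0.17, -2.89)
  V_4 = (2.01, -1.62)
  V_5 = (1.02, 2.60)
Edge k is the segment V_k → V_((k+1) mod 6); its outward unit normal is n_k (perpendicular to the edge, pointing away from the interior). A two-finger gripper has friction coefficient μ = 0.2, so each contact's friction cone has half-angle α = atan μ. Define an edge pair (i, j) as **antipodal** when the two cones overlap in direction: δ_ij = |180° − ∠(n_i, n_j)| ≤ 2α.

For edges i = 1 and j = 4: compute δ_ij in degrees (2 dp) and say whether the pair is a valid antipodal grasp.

α = atan 0.2 = 11.31°;  2α = 22.62°
edge 1: e_1 = (-0.19, -2.95);  n_1 = (-0.9979, +0.0643)
edge 4: e_4 = (-0.99, +4.22);  n_4 = (+0.9736, +0.2284)
∠(n_1, n_4) = 163.11°
δ = |180° − 163.11°| = 16.89°
16.89° ≤ 2α = 22.62°  →  valid

δ = 16.89°, valid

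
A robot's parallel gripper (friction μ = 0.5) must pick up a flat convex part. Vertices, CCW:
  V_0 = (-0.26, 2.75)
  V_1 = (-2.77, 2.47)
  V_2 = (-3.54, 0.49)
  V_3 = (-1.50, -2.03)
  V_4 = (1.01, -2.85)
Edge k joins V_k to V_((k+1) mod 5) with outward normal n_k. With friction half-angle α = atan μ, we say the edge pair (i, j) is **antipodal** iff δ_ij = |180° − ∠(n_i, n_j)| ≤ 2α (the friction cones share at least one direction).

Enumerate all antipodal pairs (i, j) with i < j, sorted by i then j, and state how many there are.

α = atan 0.5 = 26.57°;  2α = 53.13°
n_0 = (-0.1109, +0.9938)
n_1 = (-0.9320, +0.3624)
n_2 = (-0.7772, -0.6292)
n_3 = (-0.3105, -0.9506)
n_4 = (+0.9752, +0.2212)
  (0,1): δ = 117.62°  ·
  (0,2): δ = 57.37°  ·
  (0,3): δ = 24.46°  ✓
  (0,4): δ = 96.41°  ·
  (1,2): δ = 119.76°  ·
  (1,3): δ = 86.84°  ·
  (1,4): δ = 34.03°  ✓
  (2,3): δ = 147.08°  ·
  (2,4): δ = 26.21°  ✓
  (3,4): δ = 59.13°  ·
antipodal pairs: 3

count = 3; pairs: (0,3), (1,4), (2,4)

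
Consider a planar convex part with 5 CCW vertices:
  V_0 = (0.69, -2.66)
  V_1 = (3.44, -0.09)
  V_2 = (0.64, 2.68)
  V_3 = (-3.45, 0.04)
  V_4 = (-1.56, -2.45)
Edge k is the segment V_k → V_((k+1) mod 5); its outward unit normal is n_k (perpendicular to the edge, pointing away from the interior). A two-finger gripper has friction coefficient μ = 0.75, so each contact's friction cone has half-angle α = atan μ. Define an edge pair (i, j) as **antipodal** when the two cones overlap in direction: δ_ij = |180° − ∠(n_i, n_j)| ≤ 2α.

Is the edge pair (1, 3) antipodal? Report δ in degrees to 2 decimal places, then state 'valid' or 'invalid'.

α = atan 0.75 = 36.87°;  2α = 73.74°
edge 1: e_1 = (-2.80, +2.77);  n_1 = (+0.7033, +0.7109)
edge 3: e_3 = (+1.89, -2.49);  n_3 = (-0.7965, -0.6046)
∠(n_1, n_3) = 171.89°
δ = |180° − 171.89°| = 8.11°
8.11° ≤ 2α = 73.74°  →  valid

δ = 8.11°, valid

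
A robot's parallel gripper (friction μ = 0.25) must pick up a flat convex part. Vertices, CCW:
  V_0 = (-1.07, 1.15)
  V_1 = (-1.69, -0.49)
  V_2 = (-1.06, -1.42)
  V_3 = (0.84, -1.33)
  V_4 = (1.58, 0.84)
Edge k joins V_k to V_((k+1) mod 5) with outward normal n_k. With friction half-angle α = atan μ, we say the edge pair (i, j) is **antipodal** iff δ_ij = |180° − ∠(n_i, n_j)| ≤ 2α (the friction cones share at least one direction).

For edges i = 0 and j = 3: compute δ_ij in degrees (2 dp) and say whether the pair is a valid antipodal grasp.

α = atan 0.25 = 14.04°;  2α = 28.07°
edge 0: e_0 = (-0.62, -1.64);  n_0 = (-0.9354, +0.3536)
edge 3: e_3 = (+0.74, +2.17);  n_3 = (+0.9465, -0.3228)
∠(n_0, n_3) = 178.12°
δ = |180° − 178.12°| = 1.88°
1.88° ≤ 2α = 28.07°  →  valid

δ = 1.88°, valid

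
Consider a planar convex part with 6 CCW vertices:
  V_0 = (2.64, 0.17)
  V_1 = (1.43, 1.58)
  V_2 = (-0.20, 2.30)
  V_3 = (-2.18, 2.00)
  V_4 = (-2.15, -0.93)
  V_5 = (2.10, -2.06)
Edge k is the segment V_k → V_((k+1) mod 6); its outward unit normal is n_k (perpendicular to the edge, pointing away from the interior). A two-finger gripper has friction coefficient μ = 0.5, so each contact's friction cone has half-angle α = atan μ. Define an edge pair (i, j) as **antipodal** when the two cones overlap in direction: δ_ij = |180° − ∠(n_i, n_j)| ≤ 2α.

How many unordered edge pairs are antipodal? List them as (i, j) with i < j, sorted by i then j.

count = 5; pairs: (0,3), (0,4), (1,4), (2,4), (3,5)

α = atan 0.5 = 26.57°;  2α = 53.13°
n_0 = (+0.7589, +0.6512)
n_1 = (+0.4041, +0.9147)
n_2 = (-0.1498, +0.9887)
n_3 = (-0.9999, -0.0102)
n_4 = (-0.2570, -0.9664)
n_5 = (+0.9719, -0.2354)
  (0,1): δ = 154.47°  ·
  (0,2): δ = 122.02°  ·
  (0,3): δ = 40.05°  ✓
  (0,4): δ = 34.48°  ✓
  (0,5): δ = 125.75°  ·
  (1,2): δ = 147.55°  ·
  (1,3): δ = 65.58°  ·
  (1,4): δ = 8.94°  ✓
  (1,5): δ = 100.22°  ·
  (2,3): δ = 98.03°  ·
  (2,4): δ = 23.51°  ✓
  (2,5): δ = 67.77°  ·
  (3,4): δ = 105.48°  ·
  (3,5): δ = 14.20°  ✓
  (4,5): δ = 88.72°  ·
antipodal pairs: 5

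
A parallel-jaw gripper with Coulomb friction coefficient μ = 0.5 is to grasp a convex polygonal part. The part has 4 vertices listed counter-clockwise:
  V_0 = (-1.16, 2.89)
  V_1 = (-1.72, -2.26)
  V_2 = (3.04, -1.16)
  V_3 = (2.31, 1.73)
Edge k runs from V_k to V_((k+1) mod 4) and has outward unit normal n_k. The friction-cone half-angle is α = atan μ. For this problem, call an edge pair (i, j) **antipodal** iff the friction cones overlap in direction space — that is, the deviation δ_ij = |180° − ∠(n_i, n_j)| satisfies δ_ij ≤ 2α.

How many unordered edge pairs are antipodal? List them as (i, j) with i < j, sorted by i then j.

count = 2; pairs: (0,2), (1,3)

α = atan 0.5 = 26.57°;  2α = 53.13°
n_0 = (-0.9941, +0.1081)
n_1 = (+0.2252, -0.9743)
n_2 = (+0.9695, +0.2449)
n_3 = (+0.3170, +0.9484)
  (0,1): δ = 70.78°  ·
  (0,2): δ = 20.38°  ✓
  (0,3): δ = 77.72°  ·
  (1,2): δ = 88.84°  ·
  (1,3): δ = 31.50°  ✓
  (2,3): δ = 122.66°  ·
antipodal pairs: 2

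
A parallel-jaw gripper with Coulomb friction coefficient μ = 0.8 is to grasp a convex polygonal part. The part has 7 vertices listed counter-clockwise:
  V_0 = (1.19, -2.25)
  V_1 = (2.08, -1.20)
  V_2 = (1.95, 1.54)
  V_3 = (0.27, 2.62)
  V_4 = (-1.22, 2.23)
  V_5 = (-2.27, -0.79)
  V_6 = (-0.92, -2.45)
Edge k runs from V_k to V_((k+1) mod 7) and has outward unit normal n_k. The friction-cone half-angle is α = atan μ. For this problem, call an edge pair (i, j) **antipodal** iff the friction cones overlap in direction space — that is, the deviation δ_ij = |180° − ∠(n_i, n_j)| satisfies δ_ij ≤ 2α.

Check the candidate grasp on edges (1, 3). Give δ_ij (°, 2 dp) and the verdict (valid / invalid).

α = atan 0.8 = 38.66°;  2α = 77.32°
edge 1: e_1 = (-0.13, +2.74);  n_1 = (+0.9989, +0.0474)
edge 3: e_3 = (-1.49, -0.39);  n_3 = (-0.2532, +0.9674)
∠(n_1, n_3) = 101.95°
δ = |180° − 101.95°| = 78.05°
78.05° > 2α = 77.32°  →  invalid

δ = 78.05°, invalid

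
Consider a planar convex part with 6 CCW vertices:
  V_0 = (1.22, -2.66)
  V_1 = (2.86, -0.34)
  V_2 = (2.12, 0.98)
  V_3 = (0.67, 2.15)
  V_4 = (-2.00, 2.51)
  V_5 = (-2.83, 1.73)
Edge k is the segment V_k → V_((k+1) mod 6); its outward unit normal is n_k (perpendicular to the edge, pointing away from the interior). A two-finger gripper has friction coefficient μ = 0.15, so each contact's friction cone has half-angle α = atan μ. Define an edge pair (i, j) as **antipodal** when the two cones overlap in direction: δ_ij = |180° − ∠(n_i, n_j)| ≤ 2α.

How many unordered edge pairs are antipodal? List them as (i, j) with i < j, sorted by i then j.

count = 3; pairs: (0,4), (1,5), (2,5)

α = atan 0.15 = 8.53°;  2α = 17.06°
n_0 = (+0.8166, -0.5772)
n_1 = (+0.8723, +0.4890)
n_2 = (+0.6280, +0.7782)
n_3 = (+0.1336, +0.9910)
n_4 = (-0.6848, +0.7287)
n_5 = (-0.7350, -0.6781)
  (0,1): δ = 115.47°  ·
  (0,2): δ = 93.64°  ·
  (0,3): δ = 62.42°  ·
  (0,4): δ = 11.52°  ✓
  (0,5): δ = 77.95°  ·
  (1,2): δ = 158.18°  ·
  (1,3): δ = 126.95°  ·
  (1,4): δ = 76.05°  ·
  (1,5): δ = 13.42°  ✓
  (2,3): δ = 148.78°  ·
  (2,4): δ = 97.88°  ·
  (2,5): δ = 8.41°  ✓
  (3,4): δ = 129.10°  ·
  (3,5): δ = 39.63°  ·
  (4,5): δ = 90.53°  ·
antipodal pairs: 3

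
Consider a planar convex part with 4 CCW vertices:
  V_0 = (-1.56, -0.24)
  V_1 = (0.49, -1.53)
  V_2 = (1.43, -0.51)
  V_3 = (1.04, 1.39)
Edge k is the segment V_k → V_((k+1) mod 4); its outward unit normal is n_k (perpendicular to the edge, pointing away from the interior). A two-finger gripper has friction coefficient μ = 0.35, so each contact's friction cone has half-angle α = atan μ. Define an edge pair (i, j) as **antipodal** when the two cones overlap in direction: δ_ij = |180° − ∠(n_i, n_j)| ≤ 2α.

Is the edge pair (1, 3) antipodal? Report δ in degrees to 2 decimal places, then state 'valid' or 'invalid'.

δ = 15.25°, valid

α = atan 0.35 = 19.29°;  2α = 38.58°
edge 1: e_1 = (+0.94, +1.02);  n_1 = (+0.7354, -0.6777)
edge 3: e_3 = (-2.60, -1.63);  n_3 = (-0.5312, +0.8473)
∠(n_1, n_3) = 164.75°
δ = |180° − 164.75°| = 15.25°
15.25° ≤ 2α = 38.58°  →  valid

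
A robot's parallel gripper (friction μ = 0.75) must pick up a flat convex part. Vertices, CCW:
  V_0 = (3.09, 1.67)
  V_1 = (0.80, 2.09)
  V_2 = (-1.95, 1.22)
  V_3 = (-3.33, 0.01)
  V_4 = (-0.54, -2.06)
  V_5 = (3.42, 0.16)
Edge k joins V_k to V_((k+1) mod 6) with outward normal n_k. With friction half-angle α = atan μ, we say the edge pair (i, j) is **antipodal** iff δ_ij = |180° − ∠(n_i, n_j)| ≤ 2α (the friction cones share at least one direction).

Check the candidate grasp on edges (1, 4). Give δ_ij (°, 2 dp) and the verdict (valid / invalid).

α = atan 0.75 = 36.87°;  2α = 73.74°
edge 1: e_1 = (-2.75, -0.87);  n_1 = (-0.3016, +0.9534)
edge 4: e_4 = (+3.96, +2.22);  n_4 = (+0.4890, -0.8723)
∠(n_1, n_4) = 168.28°
δ = |180° − 168.28°| = 11.72°
11.72° ≤ 2α = 73.74°  →  valid

δ = 11.72°, valid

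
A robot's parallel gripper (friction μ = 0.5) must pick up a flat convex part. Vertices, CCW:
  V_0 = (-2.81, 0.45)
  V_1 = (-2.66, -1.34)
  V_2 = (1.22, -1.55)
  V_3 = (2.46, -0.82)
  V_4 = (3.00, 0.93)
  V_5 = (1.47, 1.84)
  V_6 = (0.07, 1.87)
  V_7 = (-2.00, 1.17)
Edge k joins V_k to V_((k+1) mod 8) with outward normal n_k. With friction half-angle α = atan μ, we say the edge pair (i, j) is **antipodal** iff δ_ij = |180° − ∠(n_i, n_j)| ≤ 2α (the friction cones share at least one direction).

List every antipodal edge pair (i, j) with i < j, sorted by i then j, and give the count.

count = 9; pairs: (0,3), (1,4), (1,5), (1,6), (1,7), (2,5), (2,6), (2,7), (3,7)

α = atan 0.5 = 26.57°;  2α = 53.13°
n_0 = (-0.9965, -0.0835)
n_1 = (-0.0540, -0.9985)
n_2 = (+0.5073, -0.8618)
n_3 = (+0.9555, -0.2949)
n_4 = (+0.5112, +0.8595)
n_5 = (+0.0214, +0.9998)
n_6 = (-0.3203, +0.9473)
n_7 = (-0.6644, +0.7474)
  (0,1): δ = 97.89°  ·
  (0,2): δ = 64.30°  ·
  (0,3): δ = 21.94°  ✓
  (0,4): δ = 54.47°  ·
  (0,5): δ = 83.98°  ·
  (0,6): δ = 103.89°  ·
  (0,7): δ = 126.84°  ·
  (1,2): δ = 146.42°  ·
  (1,3): δ = 104.05°  ·
  (1,4): δ = 27.64°  ✓
  (1,5): δ = 1.87°  ✓
  (1,6): δ = 21.78°  ✓
  (1,7): δ = 44.73°  ✓
  (2,3): δ = 137.63°  ·
  (2,4): δ = 61.23°  ·
  (2,5): δ = 31.71°  ✓
  (2,6): δ = 11.80°  ✓
  (2,7): δ = 11.15°  ✓
  (3,4): δ = 103.59°  ·
  (3,5): δ = 74.08°  ·
  (3,6): δ = 54.17°  ·
  (3,7): δ = 31.22°  ✓
  (4,5): δ = 150.48°  ·
  (4,6): δ = 130.57°  ·
  (4,7): δ = 107.62°  ·
  (5,6): δ = 160.09°  ·
  (5,7): δ = 137.14°  ·
  (6,7): δ = 157.05°  ·
antipodal pairs: 9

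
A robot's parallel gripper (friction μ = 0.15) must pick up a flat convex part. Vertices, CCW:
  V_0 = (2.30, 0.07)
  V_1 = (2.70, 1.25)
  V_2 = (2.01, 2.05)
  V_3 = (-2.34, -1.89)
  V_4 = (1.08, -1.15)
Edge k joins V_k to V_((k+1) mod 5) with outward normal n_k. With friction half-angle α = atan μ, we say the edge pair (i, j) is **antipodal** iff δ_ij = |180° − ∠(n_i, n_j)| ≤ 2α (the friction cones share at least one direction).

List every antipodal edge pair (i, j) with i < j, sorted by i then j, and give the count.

α = atan 0.15 = 8.53°;  2α = 17.06°
n_0 = (+0.9471, -0.3210)
n_1 = (+0.7572, +0.6531)
n_2 = (-0.6713, +0.7412)
n_3 = (+0.2115, -0.9774)
n_4 = (+0.7071, -0.7071)
  (0,1): δ = 120.50°  ·
  (0,2): δ = 29.11°  ·
  (0,3): δ = 120.93°  ·
  (0,4): δ = 153.73°  ·
  (1,2): δ = 88.61°  ·
  (1,3): δ = 61.43°  ·
  (1,4): δ = 94.22°  ·
  (2,3): δ = 29.96°  ·
  (2,4): δ = 2.83°  ✓
  (3,4): δ = 147.21°  ·
antipodal pairs: 1

count = 1; pairs: (2,4)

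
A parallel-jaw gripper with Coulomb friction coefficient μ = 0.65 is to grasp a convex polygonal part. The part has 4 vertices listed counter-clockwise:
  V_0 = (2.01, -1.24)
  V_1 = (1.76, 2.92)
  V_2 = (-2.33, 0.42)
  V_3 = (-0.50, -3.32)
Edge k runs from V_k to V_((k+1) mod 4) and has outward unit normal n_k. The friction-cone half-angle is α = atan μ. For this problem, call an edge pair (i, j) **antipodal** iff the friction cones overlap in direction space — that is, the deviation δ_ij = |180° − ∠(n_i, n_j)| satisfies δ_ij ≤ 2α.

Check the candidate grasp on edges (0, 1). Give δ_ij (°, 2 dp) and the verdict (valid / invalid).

α = atan 0.65 = 33.02°;  2α = 66.05°
edge 0: e_0 = (-0.25, +4.16);  n_0 = (+0.9982, +0.0600)
edge 1: e_1 = (-4.09, -2.50);  n_1 = (-0.5215, +0.8532)
∠(n_0, n_1) = 118.00°
δ = |180° − 118.00°| = 62.00°
62.00° ≤ 2α = 66.05°  →  valid

δ = 62.00°, valid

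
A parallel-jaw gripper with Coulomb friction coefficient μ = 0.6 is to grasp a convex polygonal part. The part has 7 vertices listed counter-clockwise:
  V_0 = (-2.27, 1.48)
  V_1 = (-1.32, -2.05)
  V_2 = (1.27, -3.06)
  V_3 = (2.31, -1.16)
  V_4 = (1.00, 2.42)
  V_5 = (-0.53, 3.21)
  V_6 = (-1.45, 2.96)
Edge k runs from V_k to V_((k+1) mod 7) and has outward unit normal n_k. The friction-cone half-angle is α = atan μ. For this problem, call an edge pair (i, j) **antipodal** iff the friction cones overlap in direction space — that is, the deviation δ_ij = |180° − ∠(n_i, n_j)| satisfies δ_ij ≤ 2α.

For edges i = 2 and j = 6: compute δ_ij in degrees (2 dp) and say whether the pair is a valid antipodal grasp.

α = atan 0.6 = 30.96°;  2α = 61.93°
edge 2: e_2 = (+1.04, +1.90);  n_2 = (+0.8772, -0.4801)
edge 6: e_6 = (-0.82, -1.48);  n_6 = (-0.8747, +0.4846)
∠(n_2, n_6) = 179.71°
δ = |180° − 179.71°| = 0.29°
0.29° ≤ 2α = 61.93°  →  valid

δ = 0.29°, valid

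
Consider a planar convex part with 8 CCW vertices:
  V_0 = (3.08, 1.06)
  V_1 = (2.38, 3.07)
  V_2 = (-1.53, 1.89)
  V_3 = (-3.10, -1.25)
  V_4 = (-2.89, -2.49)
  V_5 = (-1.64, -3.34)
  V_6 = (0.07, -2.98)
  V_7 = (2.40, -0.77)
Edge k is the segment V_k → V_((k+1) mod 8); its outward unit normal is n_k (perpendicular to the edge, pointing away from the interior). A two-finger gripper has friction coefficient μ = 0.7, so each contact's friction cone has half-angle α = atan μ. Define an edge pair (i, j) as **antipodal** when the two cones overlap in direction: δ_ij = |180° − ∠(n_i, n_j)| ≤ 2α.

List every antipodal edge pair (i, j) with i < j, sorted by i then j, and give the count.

count = 12; pairs: (0,2), (0,3), (0,4), (1,4), (1,5), (1,6), (1,7), (2,5), (2,6), (2,7), (3,6), (3,7)

α = atan 0.7 = 34.99°;  2α = 69.98°
n_0 = (+0.9444, +0.3289)
n_1 = (-0.2889, +0.9574)
n_2 = (-0.8944, +0.4472)
n_3 = (-0.9860, -0.1670)
n_4 = (-0.5623, -0.8269)
n_5 = (+0.2060, -0.9785)
n_6 = (+0.6882, -0.7255)
n_7 = (+0.9374, -0.3483)
  (0,1): δ = 92.41°  ·
  (0,2): δ = 45.77°  ✓
  (0,3): δ = 9.59°  ✓
  (0,4): δ = 36.58°  ✓
  (0,5): δ = 82.69°  ·
  (0,6): δ = 114.28°  ·
  (0,7): δ = 140.41°  ·
  (1,2): δ = 133.36°  ·
  (1,3): δ = 97.18°  ·
  (1,4): δ = 51.01°  ✓
  (1,5): δ = 4.90°  ✓
  (1,6): δ = 26.69°  ✓
  (1,7): δ = 52.82°  ✓
  (2,3): δ = 143.82°  ·
  (2,4): δ = 97.65°  ·
  (2,5): δ = 51.55°  ✓
  (2,6): δ = 19.95°  ✓
  (2,7): δ = 6.18°  ✓
  (3,4): δ = 133.83°  ·
  (3,5): δ = 87.72°  ·
  (3,6): δ = 56.13°  ✓
  (3,7): δ = 30.00°  ✓
  (4,5): δ = 133.90°  ·
  (4,6): δ = 102.30°  ·
  (4,7): δ = 76.17°  ·
  (5,6): δ = 148.40°  ·
  (5,7): δ = 122.27°  ·
  (6,7): δ = 153.87°  ·
antipodal pairs: 12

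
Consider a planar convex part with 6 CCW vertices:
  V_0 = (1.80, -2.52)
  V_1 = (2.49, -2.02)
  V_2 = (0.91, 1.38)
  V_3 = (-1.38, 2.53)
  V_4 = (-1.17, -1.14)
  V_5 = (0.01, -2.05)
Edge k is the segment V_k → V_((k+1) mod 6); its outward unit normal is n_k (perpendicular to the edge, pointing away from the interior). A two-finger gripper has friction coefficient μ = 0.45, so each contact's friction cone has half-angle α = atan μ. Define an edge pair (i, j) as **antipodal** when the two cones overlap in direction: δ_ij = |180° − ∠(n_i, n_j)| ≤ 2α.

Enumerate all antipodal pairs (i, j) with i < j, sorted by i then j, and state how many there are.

α = atan 0.45 = 24.23°;  2α = 48.46°
n_0 = (+0.5868, -0.8097)
n_1 = (+0.9069, +0.4214)
n_2 = (+0.4488, +0.8936)
n_3 = (-0.9984, -0.0571)
n_4 = (-0.6107, -0.7919)
n_5 = (-0.2540, -0.9672)
  (0,1): δ = 101.00°  ·
  (0,2): δ = 62.59°  ·
  (0,3): δ = 57.35°  ·
  (0,4): δ = 106.43°  ·
  (0,5): δ = 129.36°  ·
  (1,2): δ = 141.59°  ·
  (1,3): δ = 21.65°  ✓
  (1,4): δ = 27.44°  ✓
  (1,5): δ = 50.36°  ·
  (2,3): δ = 60.06°  ·
  (2,4): δ = 10.97°  ✓
  (2,5): δ = 11.95°  ✓
  (3,4): δ = 130.91°  ·
  (3,5): δ = 107.99°  ·
  (4,5): δ = 157.07°  ·
antipodal pairs: 4

count = 4; pairs: (1,3), (1,4), (2,4), (2,5)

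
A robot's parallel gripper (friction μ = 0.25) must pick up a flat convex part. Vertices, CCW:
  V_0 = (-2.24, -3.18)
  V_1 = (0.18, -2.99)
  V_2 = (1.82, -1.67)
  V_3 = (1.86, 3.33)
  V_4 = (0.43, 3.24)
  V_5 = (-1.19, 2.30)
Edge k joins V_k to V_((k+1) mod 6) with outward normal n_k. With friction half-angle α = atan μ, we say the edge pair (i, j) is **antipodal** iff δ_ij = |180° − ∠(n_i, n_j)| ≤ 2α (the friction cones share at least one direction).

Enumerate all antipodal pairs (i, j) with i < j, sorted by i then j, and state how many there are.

α = atan 0.25 = 14.04°;  2α = 28.07°
n_0 = (+0.0783, -0.9969)
n_1 = (+0.6270, -0.7790)
n_2 = (+1.0000, -0.0080)
n_3 = (-0.0628, +0.9980)
n_4 = (-0.5019, +0.8649)
n_5 = (-0.9821, +0.1882)
  (0,1): δ = 145.66°  ·
  (0,2): δ = 94.95°  ·
  (0,3): δ = 0.89°  ✓
  (0,4): δ = 25.64°  ✓
  (0,5): δ = 74.66°  ·
  (1,2): δ = 129.29°  ·
  (1,3): δ = 35.23°  ·
  (1,4): δ = 8.71°  ✓
  (1,5): δ = 40.32°  ·
  (2,3): δ = 85.94°  ·
  (2,4): δ = 59.42°  ·
  (2,5): δ = 10.39°  ✓
  (3,4): δ = 153.48°  ·
  (3,5): δ = 104.45°  ·
  (4,5): δ = 130.97°  ·
antipodal pairs: 4

count = 4; pairs: (0,3), (0,4), (1,4), (2,5)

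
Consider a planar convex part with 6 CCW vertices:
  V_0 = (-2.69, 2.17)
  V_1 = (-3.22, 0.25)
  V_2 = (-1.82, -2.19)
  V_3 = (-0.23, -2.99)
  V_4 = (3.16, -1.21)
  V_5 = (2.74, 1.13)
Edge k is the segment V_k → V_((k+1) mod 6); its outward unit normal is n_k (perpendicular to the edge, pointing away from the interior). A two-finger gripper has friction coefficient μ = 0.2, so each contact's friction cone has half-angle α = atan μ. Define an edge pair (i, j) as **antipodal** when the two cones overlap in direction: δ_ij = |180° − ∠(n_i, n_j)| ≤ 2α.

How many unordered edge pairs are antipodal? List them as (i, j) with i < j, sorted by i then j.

α = atan 0.2 = 11.31°;  2α = 22.62°
n_0 = (-0.9639, +0.2661)
n_1 = (-0.8674, -0.4977)
n_2 = (-0.4495, -0.8933)
n_3 = (+0.4649, -0.8854)
n_4 = (+0.9843, +0.1767)
n_5 = (+0.1881, +0.9821)
  (0,1): δ = 134.72°  ·
  (0,2): δ = 101.28°  ·
  (0,3): δ = 46.87°  ·
  (0,4): δ = 25.61°  ·
  (0,5): δ = 94.59°  ·
  (1,2): δ = 146.55°  ·
  (1,3): δ = 92.14°  ·
  (1,4): δ = 19.67°  ✓
  (1,5): δ = 49.31°  ·
  (2,3): δ = 125.59°  ·
  (2,4): δ = 53.12°  ·
  (2,5): δ = 15.87°  ✓
  (3,4): δ = 107.53°  ·
  (3,5): δ = 38.55°  ·
  (4,5): δ = 111.02°  ·
antipodal pairs: 2

count = 2; pairs: (1,4), (2,5)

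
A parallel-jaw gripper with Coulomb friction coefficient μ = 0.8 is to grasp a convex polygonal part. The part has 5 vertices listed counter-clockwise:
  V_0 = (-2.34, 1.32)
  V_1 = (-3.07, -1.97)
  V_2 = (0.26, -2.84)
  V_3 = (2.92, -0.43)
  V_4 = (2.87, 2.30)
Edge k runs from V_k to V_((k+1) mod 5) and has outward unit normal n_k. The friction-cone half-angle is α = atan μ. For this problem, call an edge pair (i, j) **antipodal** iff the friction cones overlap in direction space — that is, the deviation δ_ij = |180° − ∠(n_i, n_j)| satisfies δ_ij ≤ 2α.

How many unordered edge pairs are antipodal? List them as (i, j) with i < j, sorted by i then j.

α = atan 0.8 = 38.66°;  2α = 77.32°
n_0 = (-0.9763, +0.2166)
n_1 = (-0.2528, -0.9675)
n_2 = (+0.6714, -0.7411)
n_3 = (+0.9998, +0.0183)
n_4 = (-0.1849, +0.9828)
  (0,1): δ = 92.13°  ·
  (0,2): δ = 35.31°  ✓
  (0,3): δ = 13.56°  ✓
  (0,4): δ = 113.16°  ·
  (1,2): δ = 123.18°  ·
  (1,3): δ = 74.31°  ✓
  (1,4): δ = 25.29°  ✓
  (2,3): δ = 131.13°  ·
  (2,4): δ = 31.52°  ✓
  (3,4): δ = 80.40°  ·
antipodal pairs: 5

count = 5; pairs: (0,2), (0,3), (1,3), (1,4), (2,4)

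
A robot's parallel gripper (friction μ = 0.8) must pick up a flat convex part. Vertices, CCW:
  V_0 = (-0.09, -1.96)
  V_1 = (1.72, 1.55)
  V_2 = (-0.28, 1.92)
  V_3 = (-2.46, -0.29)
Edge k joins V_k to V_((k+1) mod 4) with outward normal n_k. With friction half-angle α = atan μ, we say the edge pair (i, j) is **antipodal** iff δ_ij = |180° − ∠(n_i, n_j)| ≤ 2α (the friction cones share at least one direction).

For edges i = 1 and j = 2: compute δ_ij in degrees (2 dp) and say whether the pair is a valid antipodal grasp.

δ = 124.13°, invalid

α = atan 0.8 = 38.66°;  2α = 77.32°
edge 1: e_1 = (-2.00, +0.37);  n_1 = (+0.1819, +0.9833)
edge 2: e_2 = (-2.18, -2.21);  n_2 = (-0.7119, +0.7023)
∠(n_1, n_2) = 55.87°
δ = |180° − 55.87°| = 124.13°
124.13° > 2α = 77.32°  →  invalid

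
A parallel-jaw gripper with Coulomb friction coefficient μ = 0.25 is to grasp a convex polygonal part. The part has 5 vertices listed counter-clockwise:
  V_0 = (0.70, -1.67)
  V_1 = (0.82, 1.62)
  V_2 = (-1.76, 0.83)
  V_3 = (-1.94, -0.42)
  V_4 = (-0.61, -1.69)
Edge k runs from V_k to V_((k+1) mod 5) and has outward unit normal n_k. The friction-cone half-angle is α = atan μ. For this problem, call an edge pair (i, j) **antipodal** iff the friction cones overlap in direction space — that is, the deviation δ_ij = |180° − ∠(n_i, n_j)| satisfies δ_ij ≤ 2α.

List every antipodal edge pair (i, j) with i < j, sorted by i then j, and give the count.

α = atan 0.25 = 14.04°;  2α = 28.07°
n_0 = (+0.9993, -0.0364)
n_1 = (-0.2928, +0.9562)
n_2 = (-0.9898, +0.1425)
n_3 = (-0.6906, -0.7232)
n_4 = (+0.0153, -0.9999)
  (0,1): δ = 70.89°  ·
  (0,2): δ = 6.11°  ✓
  (0,3): δ = 48.41°  ·
  (0,4): δ = 92.96°  ·
  (1,2): δ = 115.22°  ·
  (1,3): δ = 60.70°  ·
  (1,4): δ = 16.15°  ✓
  (2,3): δ = 125.48°  ·
  (2,4): δ = 80.93°  ·
  (3,4): δ = 135.45°  ·
antipodal pairs: 2

count = 2; pairs: (0,2), (1,4)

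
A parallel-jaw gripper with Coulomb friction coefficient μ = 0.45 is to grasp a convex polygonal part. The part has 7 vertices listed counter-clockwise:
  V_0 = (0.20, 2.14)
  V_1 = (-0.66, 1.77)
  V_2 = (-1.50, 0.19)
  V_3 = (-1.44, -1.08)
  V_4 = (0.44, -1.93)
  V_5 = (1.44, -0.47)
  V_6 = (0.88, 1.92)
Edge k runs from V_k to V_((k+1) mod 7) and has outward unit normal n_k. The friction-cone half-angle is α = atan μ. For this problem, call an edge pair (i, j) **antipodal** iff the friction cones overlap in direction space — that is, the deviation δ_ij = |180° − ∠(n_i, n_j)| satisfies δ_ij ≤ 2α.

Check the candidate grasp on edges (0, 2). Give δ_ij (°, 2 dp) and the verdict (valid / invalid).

α = atan 0.45 = 24.23°;  2α = 48.46°
edge 0: e_0 = (-0.86, -0.37);  n_0 = (-0.3952, +0.9186)
edge 2: e_2 = (+0.06, -1.27);  n_2 = (-0.9989, -0.0472)
∠(n_0, n_2) = 69.43°
δ = |180° − 69.43°| = 110.57°
110.57° > 2α = 48.46°  →  invalid

δ = 110.57°, invalid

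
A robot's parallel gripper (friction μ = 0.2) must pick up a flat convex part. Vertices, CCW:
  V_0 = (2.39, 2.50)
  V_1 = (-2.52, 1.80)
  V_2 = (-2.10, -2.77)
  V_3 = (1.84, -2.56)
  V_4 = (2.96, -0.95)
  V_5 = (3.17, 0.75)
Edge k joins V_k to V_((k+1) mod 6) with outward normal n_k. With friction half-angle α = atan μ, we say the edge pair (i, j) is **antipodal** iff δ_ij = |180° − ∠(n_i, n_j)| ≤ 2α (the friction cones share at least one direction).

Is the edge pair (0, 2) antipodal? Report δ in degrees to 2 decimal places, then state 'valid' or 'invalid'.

α = atan 0.2 = 11.31°;  2α = 22.62°
edge 0: e_0 = (-4.91, -0.70);  n_0 = (-0.1411, +0.9900)
edge 2: e_2 = (+3.94, +0.21);  n_2 = (+0.0532, -0.9986)
∠(n_0, n_2) = 174.94°
δ = |180° − 174.94°| = 5.06°
5.06° ≤ 2α = 22.62°  →  valid

δ = 5.06°, valid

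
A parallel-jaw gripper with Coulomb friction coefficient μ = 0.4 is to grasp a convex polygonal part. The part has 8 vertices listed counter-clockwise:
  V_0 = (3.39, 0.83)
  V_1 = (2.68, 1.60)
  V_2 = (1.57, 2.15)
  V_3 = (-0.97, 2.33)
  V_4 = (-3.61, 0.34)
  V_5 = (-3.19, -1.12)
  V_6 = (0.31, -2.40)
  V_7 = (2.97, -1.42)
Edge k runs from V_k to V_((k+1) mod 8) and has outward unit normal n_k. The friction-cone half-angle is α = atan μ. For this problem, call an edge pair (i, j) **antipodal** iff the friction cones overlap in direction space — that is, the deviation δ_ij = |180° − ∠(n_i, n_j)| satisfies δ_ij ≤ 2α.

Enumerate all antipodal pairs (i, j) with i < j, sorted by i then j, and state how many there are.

α = atan 0.4 = 21.80°;  2α = 43.60°
n_0 = (+0.7352, +0.6779)
n_1 = (+0.4440, +0.8960)
n_2 = (+0.0707, +0.9975)
n_3 = (-0.6019, +0.7985)
n_4 = (-0.9610, -0.2765)
n_5 = (-0.3435, -0.9392)
n_6 = (+0.3457, -0.9383)
n_7 = (+0.9830, -0.1835)
  (0,1): δ = 159.04°  ·
  (0,2): δ = 136.73°  ·
  (0,3): δ = 95.67°  ·
  (0,4): δ = 26.63°  ✓
  (0,5): δ = 27.23°  ✓
  (0,6): δ = 67.55°  ·
  (0,7): δ = 126.75°  ·
  (1,2): δ = 157.70°  ·
  (1,3): δ = 116.63°  ·
  (1,4): δ = 47.59°  ·
  (1,5): δ = 6.27°  ✓
  (1,6): δ = 46.58°  ·
  (1,7): δ = 105.78°  ·
  (2,3): δ = 138.94°  ·
  (2,4): δ = 69.90°  ·
  (2,5): δ = 16.03°  ✓
  (2,6): δ = 24.28°  ✓
  (2,7): δ = 83.48°  ·
  (3,4): δ = 110.96°  ·
  (3,5): δ = 57.10°  ·
  (3,6): δ = 16.78°  ✓
  (3,7): δ = 42.42°  ✓
  (4,5): δ = 126.14°  ·
  (4,6): δ = 85.82°  ·
  (4,7): δ = 26.62°  ✓
  (5,6): δ = 139.69°  ·
  (5,7): δ = 80.49°  ·
  (6,7): δ = 120.80°  ·
antipodal pairs: 8

count = 8; pairs: (0,4), (0,5), (1,5), (2,5), (2,6), (3,6), (3,7), (4,7)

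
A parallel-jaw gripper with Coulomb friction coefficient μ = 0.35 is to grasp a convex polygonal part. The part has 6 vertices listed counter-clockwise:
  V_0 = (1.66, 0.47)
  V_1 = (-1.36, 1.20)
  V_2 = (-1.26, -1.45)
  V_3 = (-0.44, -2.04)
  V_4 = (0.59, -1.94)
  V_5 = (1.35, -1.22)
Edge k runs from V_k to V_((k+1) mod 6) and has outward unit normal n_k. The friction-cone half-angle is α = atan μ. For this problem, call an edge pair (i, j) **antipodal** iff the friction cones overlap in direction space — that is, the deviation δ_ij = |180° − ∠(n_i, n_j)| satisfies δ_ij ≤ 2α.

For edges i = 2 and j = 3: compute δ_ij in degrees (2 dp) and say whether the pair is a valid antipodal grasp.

α = atan 0.35 = 19.29°;  2α = 38.58°
edge 2: e_2 = (+0.82, -0.59);  n_2 = (-0.5840, -0.8117)
edge 3: e_3 = (+1.03, +0.10);  n_3 = (+0.0966, -0.9953)
∠(n_2, n_3) = 41.28°
δ = |180° − 41.28°| = 138.72°
138.72° > 2α = 38.58°  →  invalid

δ = 138.72°, invalid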